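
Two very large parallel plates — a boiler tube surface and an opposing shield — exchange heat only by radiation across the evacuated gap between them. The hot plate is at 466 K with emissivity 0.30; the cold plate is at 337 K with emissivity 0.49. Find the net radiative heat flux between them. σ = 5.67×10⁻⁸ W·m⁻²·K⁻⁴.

For two infinite grey parallel plates, q = σ(T₁⁴ − T₂⁴)/(1/ε₁ + 1/ε₂ − 1).
T₁⁴ − T₂⁴ = 4.716×10¹⁰ − 1.290×10¹⁰ = 3.426×10¹⁰ K⁴.
1/ε₁ + 1/ε₂ − 1 = 3.333 + 2.041 − 1 = 4.374.
q = 5.67×10⁻⁸ × 3.426×10¹⁰ / 4.374.

q ≈ 444 W/m²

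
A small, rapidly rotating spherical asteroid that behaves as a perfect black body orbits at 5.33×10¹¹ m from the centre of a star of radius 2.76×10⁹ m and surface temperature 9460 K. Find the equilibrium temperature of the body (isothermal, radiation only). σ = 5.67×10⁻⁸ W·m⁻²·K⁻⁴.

The star's surface emits σT_*⁴; at distance d the flux is S = σT_*⁴(R_*/d)².
S = 5.67×10⁻⁸·(9460)⁴·(2.76×10⁹/5.33×10¹¹)² = 12180 W/m².
For an isothermal sphere T⁴ = (1−a)S/(4σ) = 5.369×10¹⁰ K⁴.

T ≈ 481 K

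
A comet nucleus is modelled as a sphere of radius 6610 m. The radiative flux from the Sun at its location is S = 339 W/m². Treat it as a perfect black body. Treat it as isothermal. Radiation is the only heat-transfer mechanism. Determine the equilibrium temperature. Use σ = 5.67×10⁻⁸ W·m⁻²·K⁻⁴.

T ≈ 197 K

At equilibrium, absorbed power = emitted power.
Absorbing cross-section = πr² = 1.373×10⁸ m²; emitting surface = 4πr² = 5.491×10⁸ m² (ratio 4).
S·A_cross = εσ·A_surf·T⁴  ⇒  T⁴ = S/(4σ).
T⁴ = 1.00·339/(4·5.67×10⁻⁸) = 1.495×10⁹ K⁴.
T = (1.495×10⁹)^(1/4).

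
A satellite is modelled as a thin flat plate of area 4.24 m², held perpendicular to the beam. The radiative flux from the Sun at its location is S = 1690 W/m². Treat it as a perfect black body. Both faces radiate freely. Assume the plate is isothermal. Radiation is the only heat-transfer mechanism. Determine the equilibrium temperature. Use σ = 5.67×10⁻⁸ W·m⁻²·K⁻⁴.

T ≈ 349 K

At equilibrium, absorbed power = emitted power.
Absorbing cross-section = A = 4.240 m²; emitting surface = 2A = 8.480 m² (ratio 2).
S·A_cross = εσ·A_surf·T⁴  ⇒  T⁴ = S/(2σ).
T⁴ = 1.00·1690/(2·5.67×10⁻⁸) = 1.490×10¹⁰ K⁴.
T = (1.490×10¹⁰)^(1/4).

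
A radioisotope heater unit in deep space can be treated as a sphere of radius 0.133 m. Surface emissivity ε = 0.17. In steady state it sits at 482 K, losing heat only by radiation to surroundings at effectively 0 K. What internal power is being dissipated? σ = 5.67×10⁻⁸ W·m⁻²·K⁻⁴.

P ≈ 116 W

Steady state: P = εσA T⁴.
A = 4πr² = 0.2223 m²; T⁴ = (482)⁴ = 5.397×10¹⁰ K⁴.
P = 0.17 × 5.67×10⁻⁸ × 0.2223 × 5.397×10¹⁰.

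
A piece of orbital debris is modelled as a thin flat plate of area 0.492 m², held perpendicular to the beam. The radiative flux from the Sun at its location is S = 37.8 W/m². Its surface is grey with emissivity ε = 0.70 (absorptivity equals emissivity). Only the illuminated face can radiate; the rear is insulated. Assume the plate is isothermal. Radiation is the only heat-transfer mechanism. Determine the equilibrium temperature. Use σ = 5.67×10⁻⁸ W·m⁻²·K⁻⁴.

T ≈ 161 K

At equilibrium, absorbed power = emitted power.
Absorbing cross-section = A = 0.4920 m²; emitting surface = A = 0.4920 m² (ratio 1).
εS·A_cross = εσ·A_surf·T⁴  ⇒  T⁴ = S/(1σ)   (ε cancels).
T⁴ = 37.8/(1·5.67×10⁻⁸) = 6.667×10⁸ K⁴.
T = (6.667×10⁸)^(1/4).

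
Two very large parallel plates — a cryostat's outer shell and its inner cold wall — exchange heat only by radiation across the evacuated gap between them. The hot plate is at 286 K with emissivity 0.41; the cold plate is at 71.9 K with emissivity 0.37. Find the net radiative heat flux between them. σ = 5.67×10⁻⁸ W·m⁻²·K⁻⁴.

q ≈ 91.2 W/m²

For two infinite grey parallel plates, q = σ(T₁⁴ − T₂⁴)/(1/ε₁ + 1/ε₂ − 1).
T₁⁴ − T₂⁴ = 6.691×10⁹ − 2.672×10⁷ = 6.664×10⁹ K⁴.
1/ε₁ + 1/ε₂ − 1 = 2.439 + 2.703 − 1 = 4.142.
q = 5.67×10⁻⁸ × 6.664×10⁹ / 4.142.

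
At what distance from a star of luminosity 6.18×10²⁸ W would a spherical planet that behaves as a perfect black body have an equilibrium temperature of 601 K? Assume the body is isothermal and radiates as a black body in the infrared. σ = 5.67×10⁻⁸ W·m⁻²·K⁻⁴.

For an isothermal black-emitting sphere, (1−a)S·πr² = σ·4πr²·T⁴ ⇒ S = 4σT⁴/(1−a).
S = 4·5.67×10⁻⁸·(601)⁴/1.00 = 29590 W/m².
Flux falls as S = L/(4πd²), so d = √(L/(4πS)) = √(6.18×10²⁸/(4π·29590)).

d ≈ 4.08×10¹¹ m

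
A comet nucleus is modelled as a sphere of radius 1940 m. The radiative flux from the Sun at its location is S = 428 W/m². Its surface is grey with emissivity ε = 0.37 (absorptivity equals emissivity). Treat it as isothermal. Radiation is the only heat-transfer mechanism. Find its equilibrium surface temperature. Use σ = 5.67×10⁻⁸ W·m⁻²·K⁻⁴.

At equilibrium, absorbed power = emitted power.
Absorbing cross-section = πr² = 1.182×10⁷ m²; emitting surface = 4πr² = 4.729×10⁷ m² (ratio 4).
εS·A_cross = εσ·A_surf·T⁴  ⇒  T⁴ = S/(4σ)   (ε cancels).
T⁴ = 428/(4·5.67×10⁻⁸) = 1.887×10⁹ K⁴.
T = (1.887×10⁹)^(1/4).

T ≈ 208 K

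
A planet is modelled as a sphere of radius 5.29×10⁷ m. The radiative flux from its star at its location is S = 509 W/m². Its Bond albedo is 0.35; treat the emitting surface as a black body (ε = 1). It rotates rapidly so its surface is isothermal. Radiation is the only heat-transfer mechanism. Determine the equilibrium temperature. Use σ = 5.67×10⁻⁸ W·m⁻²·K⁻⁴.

At equilibrium, absorbed power = emitted power.
Absorbing cross-section = πr² = 8.791×10¹⁵ m²; emitting surface = 4πr² = 3.517×10¹⁶ m² (ratio 4).
(1−a)S·A_cross = εσ·A_surf·T⁴  ⇒  T⁴ = (1−a)S/(4σ).
T⁴ = 0.650·509/(4·5.67×10⁻⁸) = 1.459×10⁹ K⁴.
T = (1.459×10⁹)^(1/4).

T ≈ 195 K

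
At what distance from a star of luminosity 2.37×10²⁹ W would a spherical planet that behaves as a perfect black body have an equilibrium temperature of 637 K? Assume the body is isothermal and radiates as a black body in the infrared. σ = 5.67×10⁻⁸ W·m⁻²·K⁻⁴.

For an isothermal black-emitting sphere, (1−a)S·πr² = σ·4πr²·T⁴ ⇒ S = 4σT⁴/(1−a).
S = 4·5.67×10⁻⁸·(637)⁴/1.00 = 37340 W/m².
Flux falls as S = L/(4πd²), so d = √(L/(4πS)) = √(2.37×10²⁹/(4π·37340)).

d ≈ 7.11×10¹¹ m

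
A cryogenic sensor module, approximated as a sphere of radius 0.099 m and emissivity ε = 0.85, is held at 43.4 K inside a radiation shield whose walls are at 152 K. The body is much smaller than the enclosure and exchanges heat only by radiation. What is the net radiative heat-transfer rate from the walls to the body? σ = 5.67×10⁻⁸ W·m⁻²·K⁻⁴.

For a small grey body in a large enclosure: P_net = εσA(T_body⁴ − T_wall⁴).
A = 4πr² = 0.1232 m²; T_body⁴ − T_wall⁴ = 3.548×10⁶ − 5.338×10⁸ = -5.302×10⁸ K⁴.
|P_net| = 0.85·5.67×10⁻⁸·0.1232·5.302×10⁸.

P_net ≈ 3.15 W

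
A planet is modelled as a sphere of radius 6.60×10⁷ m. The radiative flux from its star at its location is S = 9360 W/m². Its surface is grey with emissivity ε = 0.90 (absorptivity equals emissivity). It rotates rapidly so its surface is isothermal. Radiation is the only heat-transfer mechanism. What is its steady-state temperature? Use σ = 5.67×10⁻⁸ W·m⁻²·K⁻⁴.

At equilibrium, absorbed power = emitted power.
Absorbing cross-section = πr² = 1.368×10¹⁶ m²; emitting surface = 4πr² = 5.474×10¹⁶ m² (ratio 4).
εS·A_cross = εσ·A_surf·T⁴  ⇒  T⁴ = S/(4σ)   (ε cancels).
T⁴ = 9360/(4·5.67×10⁻⁸) = 4.127×10¹⁰ K⁴.
T = (4.127×10¹⁰)^(1/4).

T ≈ 451 K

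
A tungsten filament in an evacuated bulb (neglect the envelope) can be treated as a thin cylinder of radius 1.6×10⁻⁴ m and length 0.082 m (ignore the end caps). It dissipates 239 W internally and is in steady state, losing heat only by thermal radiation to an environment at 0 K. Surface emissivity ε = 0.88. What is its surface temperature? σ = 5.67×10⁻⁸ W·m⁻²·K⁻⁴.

Steady state: internal power = radiated power, P = εσA T⁴.
Radiating area A = 2πrL = 8.244×10⁻⁵ m².
T⁴ = P/(εσA) = 239/(0.88·5.67×10⁻⁸·8.244×10⁻⁵) = 5.811×10¹³ K⁴.
T = (5.811×10¹³)^(1/4).

T ≈ 2760 K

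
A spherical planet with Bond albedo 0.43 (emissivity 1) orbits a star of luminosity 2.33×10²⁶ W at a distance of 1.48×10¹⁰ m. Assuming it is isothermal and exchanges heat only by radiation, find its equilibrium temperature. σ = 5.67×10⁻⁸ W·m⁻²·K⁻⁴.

T ≈ 679 K

First find the stellar flux at distance d: S = L/(4πd²) = 2.33×10²⁶/(4π·(1.48×10¹⁰)²) = 84650 W/m².
For an isothermal sphere, absorbed (1−a)S·πr² = emitted σ·4πr²·T⁴, so T⁴ = (1−a)S/(4σ).
T⁴ = 0.570·84650/(4·5.67×10⁻⁸) = 2.127×10¹¹ K⁴.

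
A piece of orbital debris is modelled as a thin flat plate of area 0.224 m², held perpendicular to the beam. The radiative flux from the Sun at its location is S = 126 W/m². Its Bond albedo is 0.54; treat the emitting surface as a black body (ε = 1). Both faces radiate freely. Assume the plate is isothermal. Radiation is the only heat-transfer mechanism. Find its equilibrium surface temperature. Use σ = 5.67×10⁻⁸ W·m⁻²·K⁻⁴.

T ≈ 150 K

At equilibrium, absorbed power = emitted power.
Absorbing cross-section = A = 0.2240 m²; emitting surface = 2A = 0.4480 m² (ratio 2).
(1−a)S·A_cross = εσ·A_surf·T⁴  ⇒  T⁴ = (1−a)S/(2σ).
T⁴ = 0.460·126/(2·5.67×10⁻⁸) = 5.111×10⁸ K⁴.
T = (5.111×10⁸)^(1/4).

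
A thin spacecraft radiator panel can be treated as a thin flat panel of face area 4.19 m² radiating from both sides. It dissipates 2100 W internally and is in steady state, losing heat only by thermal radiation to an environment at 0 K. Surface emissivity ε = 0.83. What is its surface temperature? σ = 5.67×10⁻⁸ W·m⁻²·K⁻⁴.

Steady state: internal power = radiated power, P = εσA T⁴.
Radiating area A = 2·4.19 = 8.380 m².
T⁴ = P/(εσA) = 2100/(0.83·5.67×10⁻⁸·8.380) = 5.325×10⁹ K⁴.
T = (5.325×10⁹)^(1/4).

T ≈ 270 K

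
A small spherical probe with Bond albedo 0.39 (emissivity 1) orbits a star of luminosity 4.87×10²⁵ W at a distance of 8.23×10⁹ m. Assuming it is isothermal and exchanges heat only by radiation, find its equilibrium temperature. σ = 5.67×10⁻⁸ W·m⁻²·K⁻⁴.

First find the stellar flux at distance d: S = L/(4πd²) = 4.87×10²⁵/(4π·(8.23×10⁹)²) = 57220 W/m².
For an isothermal sphere, absorbed (1−a)S·πr² = emitted σ·4πr²·T⁴, so T⁴ = (1−a)S/(4σ).
T⁴ = 0.610·57220/(4·5.67×10⁻⁸) = 1.539×10¹¹ K⁴.

T ≈ 626 K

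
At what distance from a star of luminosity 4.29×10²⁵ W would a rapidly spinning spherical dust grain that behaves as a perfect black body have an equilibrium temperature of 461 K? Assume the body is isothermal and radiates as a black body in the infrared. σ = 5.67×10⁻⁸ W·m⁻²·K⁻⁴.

For an isothermal black-emitting sphere, (1−a)S·πr² = σ·4πr²·T⁴ ⇒ S = 4σT⁴/(1−a).
S = 4·5.67×10⁻⁸·(461)⁴/1.00 = 10240 W/m².
Flux falls as S = L/(4πd²), so d = √(L/(4πS)) = √(4.29×10²⁵/(4π·10240)).

d ≈ 1.83×10¹⁰ m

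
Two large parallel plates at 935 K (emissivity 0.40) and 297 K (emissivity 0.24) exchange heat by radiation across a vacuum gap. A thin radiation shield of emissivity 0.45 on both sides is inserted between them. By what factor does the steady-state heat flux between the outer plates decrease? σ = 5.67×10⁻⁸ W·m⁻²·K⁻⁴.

factor ≈ 1.61

Without shield: q₀ = σΔ(T⁴)/(1/ε₁+1/ε₂−1) with denominator 5.667.
With shield the two gaps are in series; the resistances add: (1/ε₁+1/ε_s−1)+(1/ε_s+1/ε₂−1) = 3.722+5.389 = 9.111.
Heat-flux ratio q₀/q = 9.111/5.667.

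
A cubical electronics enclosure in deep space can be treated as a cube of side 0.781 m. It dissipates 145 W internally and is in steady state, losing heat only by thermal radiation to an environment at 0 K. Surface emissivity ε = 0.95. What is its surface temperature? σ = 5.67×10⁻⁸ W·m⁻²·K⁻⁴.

Steady state: internal power = radiated power, P = εσA T⁴.
Radiating area A = 6L² = 3.660 m².
T⁴ = P/(εσA) = 145/(0.95·5.67×10⁻⁸·3.660) = 7.355×10⁸ K⁴.
T = (7.355×10⁸)^(1/4).

T ≈ 165 K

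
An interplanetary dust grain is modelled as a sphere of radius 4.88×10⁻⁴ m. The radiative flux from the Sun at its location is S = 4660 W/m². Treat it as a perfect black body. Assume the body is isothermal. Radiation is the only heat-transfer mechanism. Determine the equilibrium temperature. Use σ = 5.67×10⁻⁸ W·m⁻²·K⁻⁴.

T ≈ 379 K

At equilibrium, absorbed power = emitted power.
Absorbing cross-section = πr² = 7.482×10⁻⁷ m²; emitting surface = 4πr² = 2.993×10⁻⁶ m² (ratio 4).
S·A_cross = εσ·A_surf·T⁴  ⇒  T⁴ = S/(4σ).
T⁴ = 1.00·4660/(4·5.67×10⁻⁸) = 2.055×10¹⁰ K⁴.
T = (2.055×10¹⁰)^(1/4).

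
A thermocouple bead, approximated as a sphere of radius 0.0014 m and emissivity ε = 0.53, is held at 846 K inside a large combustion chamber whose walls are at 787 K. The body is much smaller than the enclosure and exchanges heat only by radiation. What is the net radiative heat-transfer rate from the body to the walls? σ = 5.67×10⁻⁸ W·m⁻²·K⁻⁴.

For a small grey body in a large enclosure: P_net = εσA(T_body⁴ − T_wall⁴).
A = 4πr² = 2.463×10⁻⁵ m²; T_body⁴ − T_wall⁴ = 5.122×10¹¹ − 3.836×10¹¹ = 1.286×10¹¹ K⁴.
|P_net| = 0.53·5.67×10⁻⁸·2.463×10⁻⁵·1.286×10¹¹.

P_net ≈ 0.0952 W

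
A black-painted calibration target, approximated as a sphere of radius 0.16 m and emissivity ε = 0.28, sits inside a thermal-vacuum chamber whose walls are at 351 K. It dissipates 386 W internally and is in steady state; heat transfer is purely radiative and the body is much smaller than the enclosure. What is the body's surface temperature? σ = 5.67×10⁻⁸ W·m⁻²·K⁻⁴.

For a small grey body in a large enclosure, net radiated power = εσA(T⁴ − T_w⁴).
Steady state: P = εσA(T⁴ − T_w⁴) with A = 4πr² = 0.3217 m².
T⁴ = P/(εσA) + T_w⁴ = 386/(0.28·5.67×10⁻⁸·0.3217) + (351)⁴
    = 7.558×10¹⁰ + 1.518×10¹⁰ = 9.076×10¹⁰ K⁴.

T ≈ 549 K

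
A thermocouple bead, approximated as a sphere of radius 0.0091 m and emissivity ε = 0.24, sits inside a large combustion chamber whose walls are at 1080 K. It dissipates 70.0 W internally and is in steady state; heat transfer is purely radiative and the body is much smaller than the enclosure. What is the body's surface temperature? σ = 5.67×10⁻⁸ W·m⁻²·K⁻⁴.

T ≈ 1580 K

For a small grey body in a large enclosure, net radiated power = εσA(T⁴ − T_w⁴).
Steady state: P = εσA(T⁴ − T_w⁴) with A = 4πr² = 0.001041 m².
T⁴ = P/(εσA) + T_w⁴ = 70.0/(0.24·5.67×10⁻⁸·0.001041) + (1080)⁴
    = 4.943×10¹² + 1.360×10¹² = 6.304×10¹² K⁴.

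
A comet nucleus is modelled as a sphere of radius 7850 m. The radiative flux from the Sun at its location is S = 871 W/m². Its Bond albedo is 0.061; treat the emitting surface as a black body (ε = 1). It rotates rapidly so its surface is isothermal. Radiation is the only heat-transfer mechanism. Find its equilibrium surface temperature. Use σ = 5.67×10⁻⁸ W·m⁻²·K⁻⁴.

At equilibrium, absorbed power = emitted power.
Absorbing cross-section = πr² = 1.936×10⁸ m²; emitting surface = 4πr² = 7.744×10⁸ m² (ratio 4).
(1−a)S·A_cross = εσ·A_surf·T⁴  ⇒  T⁴ = (1−a)S/(4σ).
T⁴ = 0.939·871/(4·5.67×10⁻⁸) = 3.606×10⁹ K⁴.
T = (3.606×10⁹)^(1/4).

T ≈ 245 K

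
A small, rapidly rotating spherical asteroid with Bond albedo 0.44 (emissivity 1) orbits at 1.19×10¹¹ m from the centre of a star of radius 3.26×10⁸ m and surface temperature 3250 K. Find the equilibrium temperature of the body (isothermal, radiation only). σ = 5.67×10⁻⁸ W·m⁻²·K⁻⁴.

T ≈ 104 K

The star's surface emits σT_*⁴; at distance d the flux is S = σT_*⁴(R_*/d)².
S = 5.67×10⁻⁸·(3250)⁴·(3.26×10⁸/1.19×10¹¹)² = 47.47 W/m².
For an isothermal sphere T⁴ = (1−a)S/(4σ) = 1.172×10⁸ K⁴.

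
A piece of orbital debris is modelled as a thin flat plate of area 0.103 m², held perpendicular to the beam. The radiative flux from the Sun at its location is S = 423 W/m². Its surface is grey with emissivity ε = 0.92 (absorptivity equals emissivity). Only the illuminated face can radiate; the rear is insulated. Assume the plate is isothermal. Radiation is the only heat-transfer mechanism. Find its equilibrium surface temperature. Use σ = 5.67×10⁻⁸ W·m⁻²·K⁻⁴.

At equilibrium, absorbed power = emitted power.
Absorbing cross-section = A = 0.1030 m²; emitting surface = A = 0.1030 m² (ratio 1).
εS·A_cross = εσ·A_surf·T⁴  ⇒  T⁴ = S/(1σ)   (ε cancels).
T⁴ = 423/(1·5.67×10⁻⁸) = 7.460×10⁹ K⁴.
T = (7.460×10⁹)^(1/4).

T ≈ 294 K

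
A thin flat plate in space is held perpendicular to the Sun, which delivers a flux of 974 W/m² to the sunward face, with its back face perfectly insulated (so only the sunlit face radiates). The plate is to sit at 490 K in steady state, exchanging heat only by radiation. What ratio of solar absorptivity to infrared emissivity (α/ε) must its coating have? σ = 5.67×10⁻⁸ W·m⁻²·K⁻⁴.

α/ε ≈ 3.36

Balance: αS·A = εσ·1A·T⁴ ⇒ α/ε = σT⁴/S.
α/ε = 5.67×10⁻⁸·(490)⁴/974 = 5.67×10⁻⁸·5.765×10¹⁰/974.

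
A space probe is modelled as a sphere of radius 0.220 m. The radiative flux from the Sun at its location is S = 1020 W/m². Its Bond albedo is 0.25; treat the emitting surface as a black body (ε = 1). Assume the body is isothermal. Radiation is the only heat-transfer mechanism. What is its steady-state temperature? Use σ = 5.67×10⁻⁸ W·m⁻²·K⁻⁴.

At equilibrium, absorbed power = emitted power.
Absorbing cross-section = πr² = 0.1521 m²; emitting surface = 4πr² = 0.6082 m² (ratio 4).
(1−a)S·A_cross = εσ·A_surf·T⁴  ⇒  T⁴ = (1−a)S/(4σ).
T⁴ = 0.750·1020/(4·5.67×10⁻⁸) = 3.373×10⁹ K⁴.
T = (3.373×10⁹)^(1/4).

T ≈ 241 K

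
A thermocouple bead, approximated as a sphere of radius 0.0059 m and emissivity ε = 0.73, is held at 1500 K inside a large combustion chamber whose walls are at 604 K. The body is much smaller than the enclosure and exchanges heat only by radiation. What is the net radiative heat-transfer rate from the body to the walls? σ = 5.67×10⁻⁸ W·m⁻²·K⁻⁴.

For a small grey body in a large enclosure: P_net = εσA(T_body⁴ − T_wall⁴).
A = 4πr² = 4.374×10⁻⁴ m²; T_body⁴ − T_wall⁴ = 5.062×10¹² − 1.331×10¹¹ = 4.929×10¹² K⁴.
|P_net| = 0.73·5.67×10⁻⁸·4.374×10⁻⁴·4.929×10¹².

P_net ≈ 89.3 W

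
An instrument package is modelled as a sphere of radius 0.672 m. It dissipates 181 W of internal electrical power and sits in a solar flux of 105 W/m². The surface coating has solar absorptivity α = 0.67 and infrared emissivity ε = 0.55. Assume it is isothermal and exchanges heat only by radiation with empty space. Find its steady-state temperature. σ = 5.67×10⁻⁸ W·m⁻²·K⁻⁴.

T ≈ 200 K

At steady state, absorbed solar power + internal power = radiated power.
Absorbed: α·S·A_cross = 0.67·105·1.419 = 99.81 W (cross-section πr²).
Total input = 99.81 + 181 = 280.8 W.
Radiated: εσ·A_surf·T⁴ with A_surf = 4πr² = 5.675 m².
T⁴ = 280.8/(0.55·5.67×10⁻⁸·5.675) = 1.587×10⁹ K⁴.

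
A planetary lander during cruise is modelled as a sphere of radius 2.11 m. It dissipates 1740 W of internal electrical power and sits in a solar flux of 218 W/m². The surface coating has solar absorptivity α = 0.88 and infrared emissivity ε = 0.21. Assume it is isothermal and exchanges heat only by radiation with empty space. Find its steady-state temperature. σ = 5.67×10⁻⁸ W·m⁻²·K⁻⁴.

At steady state, absorbed solar power + internal power = radiated power.
Absorbed: α·S·A_cross = 0.88·218·13.99 = 2683 W (cross-section πr²).
Total input = 2683 + 1740 = 4423 W.
Radiated: εσ·A_surf·T⁴ with A_surf = 4πr² = 55.95 m².
T⁴ = 4423/(0.21·5.67×10⁻⁸·55.95) = 6.640×10⁹ K⁴.

T ≈ 285 K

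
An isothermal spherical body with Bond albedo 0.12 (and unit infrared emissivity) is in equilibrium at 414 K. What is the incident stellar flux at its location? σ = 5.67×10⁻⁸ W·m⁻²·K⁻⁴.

S ≈ 7570 W/m²

(1−a)S·πr² = σ·4πr²·T⁴ ⇒ S = 4σT⁴/(1−a).
S = 4·5.67×10⁻⁸·2.938×10¹⁰/0.880.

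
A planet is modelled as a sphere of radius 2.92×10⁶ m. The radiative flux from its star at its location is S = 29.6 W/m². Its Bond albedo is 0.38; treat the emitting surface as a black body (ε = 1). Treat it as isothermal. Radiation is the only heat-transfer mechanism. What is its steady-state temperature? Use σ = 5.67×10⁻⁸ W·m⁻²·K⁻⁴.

At equilibrium, absorbed power = emitted power.
Absorbing cross-section = πr² = 2.679×10¹³ m²; emitting surface = 4πr² = 1.071×10¹⁴ m² (ratio 4).
(1−a)S·A_cross = εσ·A_surf·T⁴  ⇒  T⁴ = (1−a)S/(4σ).
T⁴ = 0.620·29.6/(4·5.67×10⁻⁸) = 8.092×10⁷ K⁴.
T = (8.092×10⁷)^(1/4).

T ≈ 94.8 K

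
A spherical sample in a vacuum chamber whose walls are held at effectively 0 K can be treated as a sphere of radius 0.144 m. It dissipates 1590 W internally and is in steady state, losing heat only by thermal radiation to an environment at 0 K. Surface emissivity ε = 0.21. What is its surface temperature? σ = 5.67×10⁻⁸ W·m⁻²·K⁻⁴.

Steady state: internal power = radiated power, P = εσA T⁴.
Radiating area A = 4πr² = 0.2606 m².
T⁴ = P/(εσA) = 1590/(0.21·5.67×10⁻⁸·0.2606) = 5.125×10¹¹ K⁴.
T = (5.125×10¹¹)^(1/4).

T ≈ 846 K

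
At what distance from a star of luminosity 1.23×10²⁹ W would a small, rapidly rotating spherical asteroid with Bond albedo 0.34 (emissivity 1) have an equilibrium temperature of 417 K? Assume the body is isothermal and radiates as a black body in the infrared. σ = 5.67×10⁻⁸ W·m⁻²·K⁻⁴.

For an isothermal black-emitting sphere, (1−a)S·πr² = σ·4πr²·T⁴ ⇒ S = 4σT⁴/(1−a).
S = 4·5.67×10⁻⁸·(417)⁴/0.660 = 10390 W/m².
Flux falls as S = L/(4πd²), so d = √(L/(4πS)) = √(1.23×10²⁹/(4π·10390)).

d ≈ 9.71×10¹¹ m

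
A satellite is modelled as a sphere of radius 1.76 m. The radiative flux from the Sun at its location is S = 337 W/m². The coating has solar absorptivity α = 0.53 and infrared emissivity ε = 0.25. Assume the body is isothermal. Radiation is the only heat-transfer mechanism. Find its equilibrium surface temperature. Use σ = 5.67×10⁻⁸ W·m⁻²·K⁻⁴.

T ≈ 237 K

At equilibrium, absorbed power = emitted power.
Absorbing cross-section = πr² = 9.731 m²; emitting surface = 4πr² = 38.93 m² (ratio 4).
αS·A_cross = εσ·A_surf·T⁴  ⇒  T⁴ = αS/(ε·4σ).
T⁴ = 0.530·337/(0.25·4·5.67×10⁻⁸) = 3.150×10⁹ K⁴.
T = (3.150×10⁹)^(1/4).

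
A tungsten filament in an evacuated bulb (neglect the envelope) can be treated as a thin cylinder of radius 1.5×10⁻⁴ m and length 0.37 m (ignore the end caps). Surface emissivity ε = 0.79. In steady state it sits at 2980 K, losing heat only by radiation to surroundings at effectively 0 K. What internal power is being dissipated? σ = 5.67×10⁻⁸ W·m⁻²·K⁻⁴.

Steady state: P = εσA T⁴.
A = 2πrL = 3.487×10⁻⁴ m²; T⁴ = (2980)⁴ = 7.886×10¹³ K⁴.
P = 0.79 × 5.67×10⁻⁸ × 3.487×10⁻⁴ × 7.886×10¹³.

P ≈ 1230 W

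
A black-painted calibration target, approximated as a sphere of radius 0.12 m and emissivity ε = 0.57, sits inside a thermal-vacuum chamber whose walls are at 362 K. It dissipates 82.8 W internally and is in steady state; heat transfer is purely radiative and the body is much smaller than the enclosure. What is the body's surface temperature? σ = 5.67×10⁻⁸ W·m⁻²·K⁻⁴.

For a small grey body in a large enclosure, net radiated power = εσA(T⁴ − T_w⁴).
Steady state: P = εσA(T⁴ − T_w⁴) with A = 4πr² = 0.1810 m².
T⁴ = P/(εσA) + T_w⁴ = 82.8/(0.57·5.67×10⁻⁸·0.1810) + (362)⁴
    = 1.416×10¹⁰ + 1.717×10¹⁰ = 3.133×10¹⁰ K⁴.

T ≈ 421 K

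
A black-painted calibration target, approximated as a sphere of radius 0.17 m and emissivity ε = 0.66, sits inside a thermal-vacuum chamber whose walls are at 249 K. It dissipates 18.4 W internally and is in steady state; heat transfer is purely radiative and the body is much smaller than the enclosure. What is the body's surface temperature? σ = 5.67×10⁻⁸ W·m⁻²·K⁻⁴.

T ≈ 269 K

For a small grey body in a large enclosure, net radiated power = εσA(T⁴ − T_w⁴).
Steady state: P = εσA(T⁴ − T_w⁴) with A = 4πr² = 0.3632 m².
T⁴ = P/(εσA) + T_w⁴ = 18.4/(0.66·5.67×10⁻⁸·0.3632) + (249)⁴
    = 1.354×10⁹ + 3.844×10⁹ = 5.198×10⁹ K⁴.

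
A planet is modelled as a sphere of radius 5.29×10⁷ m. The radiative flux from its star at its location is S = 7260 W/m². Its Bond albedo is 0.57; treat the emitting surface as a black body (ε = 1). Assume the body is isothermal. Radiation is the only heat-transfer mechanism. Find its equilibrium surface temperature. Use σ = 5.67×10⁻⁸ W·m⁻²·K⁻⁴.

T ≈ 343 K

At equilibrium, absorbed power = emitted power.
Absorbing cross-section = πr² = 8.791×10¹⁵ m²; emitting surface = 4πr² = 3.517×10¹⁶ m² (ratio 4).
(1−a)S·A_cross = εσ·A_surf·T⁴  ⇒  T⁴ = (1−a)S/(4σ).
T⁴ = 0.430·7260/(4·5.67×10⁻⁸) = 1.376×10¹⁰ K⁴.
T = (1.376×10¹⁰)^(1/4).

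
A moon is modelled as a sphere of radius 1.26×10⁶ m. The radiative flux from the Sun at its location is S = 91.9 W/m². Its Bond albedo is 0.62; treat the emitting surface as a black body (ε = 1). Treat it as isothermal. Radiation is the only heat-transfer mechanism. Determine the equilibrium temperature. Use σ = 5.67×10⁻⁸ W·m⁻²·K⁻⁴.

T ≈ 111 K

At equilibrium, absorbed power = emitted power.
Absorbing cross-section = πr² = 4.988×10¹² m²; emitting surface = 4πr² = 1.995×10¹³ m² (ratio 4).
(1−a)S·A_cross = εσ·A_surf·T⁴  ⇒  T⁴ = (1−a)S/(4σ).
T⁴ = 0.380·91.9/(4·5.67×10⁻⁸) = 1.540×10⁸ K⁴.
T = (1.540×10⁸)^(1/4).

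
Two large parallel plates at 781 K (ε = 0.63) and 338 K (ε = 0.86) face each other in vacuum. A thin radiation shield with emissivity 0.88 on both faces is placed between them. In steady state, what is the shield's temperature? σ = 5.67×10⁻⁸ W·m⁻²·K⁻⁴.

In steady state the net flux on the hot side equals that on the cold side.
σ(T₁⁴−T_s⁴)/D₁ = σ(T_s⁴−T₂⁴)/D₂, with D₁ = 1/ε₁+1/ε_s−1 = 1.724, D₂ = 1/ε_s+1/ε₂−1 = 1.299.
Solve for T_s⁴: T_s⁴ = (D₂·T₁⁴ + D₁·T₂⁴)/(D₁+D₂) = 1.673×10¹¹ K⁴.

T_s ≈ 640 K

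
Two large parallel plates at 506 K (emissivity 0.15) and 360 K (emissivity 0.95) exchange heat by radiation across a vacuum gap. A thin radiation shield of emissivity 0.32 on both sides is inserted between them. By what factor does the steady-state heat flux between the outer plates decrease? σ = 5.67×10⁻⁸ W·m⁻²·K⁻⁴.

factor ≈ 1.78

Without shield: q₀ = σΔ(T⁴)/(1/ε₁+1/ε₂−1) with denominator 6.719.
With shield the two gaps are in series; the resistances add: (1/ε₁+1/ε_s−1)+(1/ε_s+1/ε₂−1) = 8.792+3.178 = 11.97.
Heat-flux ratio q₀/q = 11.97/6.719.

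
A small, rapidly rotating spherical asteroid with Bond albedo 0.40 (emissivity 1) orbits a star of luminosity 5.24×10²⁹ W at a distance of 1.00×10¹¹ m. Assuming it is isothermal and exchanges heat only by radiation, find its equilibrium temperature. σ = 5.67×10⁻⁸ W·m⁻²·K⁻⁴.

T ≈ 1820 K

First find the stellar flux at distance d: S = L/(4πd²) = 5.24×10²⁹/(4π·(1.00×10¹¹)²) = 4.170×10⁶ W/m².
For an isothermal sphere, absorbed (1−a)S·πr² = emitted σ·4πr²·T⁴, so T⁴ = (1−a)S/(4σ).
T⁴ = 0.600·4.170×10⁶/(4·5.67×10⁻⁸) = 1.103×10¹³ K⁴.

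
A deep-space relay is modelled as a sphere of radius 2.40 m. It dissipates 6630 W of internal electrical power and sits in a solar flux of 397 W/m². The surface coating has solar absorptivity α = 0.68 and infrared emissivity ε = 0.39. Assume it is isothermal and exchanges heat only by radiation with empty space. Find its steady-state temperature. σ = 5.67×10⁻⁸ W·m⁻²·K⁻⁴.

T ≈ 291 K

At steady state, absorbed solar power + internal power = radiated power.
Absorbed: α·S·A_cross = 0.68·397·18.10 = 4885 W (cross-section πr²).
Total input = 4885 + 6630 = 11520 W.
Radiated: εσ·A_surf·T⁴ with A_surf = 4πr² = 72.38 m².
T⁴ = 11520/(0.39·5.67×10⁻⁸·72.38) = 7.194×10⁹ K⁴.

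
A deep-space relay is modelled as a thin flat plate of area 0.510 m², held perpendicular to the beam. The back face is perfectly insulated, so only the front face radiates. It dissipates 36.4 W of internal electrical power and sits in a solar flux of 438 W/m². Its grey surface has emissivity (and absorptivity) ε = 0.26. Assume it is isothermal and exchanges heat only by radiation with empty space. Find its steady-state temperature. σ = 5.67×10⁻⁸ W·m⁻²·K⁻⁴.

At steady state, absorbed solar power + internal power = radiated power.
Absorbed: α·S·A_cross = 0.26·438·0.5100 = 58.08 W (cross-section A).
Total input = 58.08 + 36.4 = 94.48 W.
Radiated: εσ·A_surf·T⁴ with A_surf = A = 0.5100 m².
T⁴ = 94.48/(0.26·5.67×10⁻⁸·0.5100) = 1.257×10¹⁰ K⁴.

T ≈ 335 K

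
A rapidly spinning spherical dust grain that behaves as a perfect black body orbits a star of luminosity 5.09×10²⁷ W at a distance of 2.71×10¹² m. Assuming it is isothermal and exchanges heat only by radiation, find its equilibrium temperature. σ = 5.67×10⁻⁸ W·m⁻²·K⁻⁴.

First find the stellar flux at distance d: S = L/(4πd²) = 5.09×10²⁷/(4π·(2.71×10¹²)²) = 55.15 W/m².
For an isothermal sphere, absorbed (1−a)S·πr² = emitted σ·4πr²·T⁴, so T⁴ = (1−a)S/(4σ).
T⁴ = 1.00·55.15/(4·5.67×10⁻⁸) = 2.432×10⁸ K⁴.

T ≈ 125 K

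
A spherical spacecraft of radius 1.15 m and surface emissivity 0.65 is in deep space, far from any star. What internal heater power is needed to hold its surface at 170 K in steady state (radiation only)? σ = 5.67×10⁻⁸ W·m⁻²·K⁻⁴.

P ≈ 512 W

P = εσ·4πr²·T⁴.
4πr² = 16.62 m²; T⁴ = 8.352×10⁸ K⁴.
P = 0.65·5.67×10⁻⁸·16.62·8.352×10⁸.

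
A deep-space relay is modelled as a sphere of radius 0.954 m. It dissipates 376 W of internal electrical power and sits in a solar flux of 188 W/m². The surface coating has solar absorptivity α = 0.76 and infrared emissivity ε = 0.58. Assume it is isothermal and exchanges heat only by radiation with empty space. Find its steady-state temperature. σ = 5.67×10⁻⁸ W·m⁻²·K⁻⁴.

At steady state, absorbed solar power + internal power = radiated power.
Absorbed: α·S·A_cross = 0.76·188·2.859 = 408.5 W (cross-section πr²).
Total input = 408.5 + 376 = 784.5 W.
Radiated: εσ·A_surf·T⁴ with A_surf = 4πr² = 11.44 m².
T⁴ = 784.5/(0.58·5.67×10⁻⁸·11.44) = 2.086×10⁹ K⁴.

T ≈ 214 K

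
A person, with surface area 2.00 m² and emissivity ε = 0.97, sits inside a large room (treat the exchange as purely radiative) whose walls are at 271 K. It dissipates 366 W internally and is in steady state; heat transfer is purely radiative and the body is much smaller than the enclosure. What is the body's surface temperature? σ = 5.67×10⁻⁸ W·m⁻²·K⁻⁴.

T ≈ 306 K

For a small grey body in a large enclosure, net radiated power = εσA(T⁴ − T_w⁴).
Steady state: P = εσA(T⁴ − T_w⁴) with A = 2.00 m².
T⁴ = P/(εσA) + T_w⁴ = 366/(0.97·5.67×10⁻⁸·2.000) + (271)⁴
    = 3.327×10⁹ + 5.394×10⁹ = 8.721×10⁹ K⁴.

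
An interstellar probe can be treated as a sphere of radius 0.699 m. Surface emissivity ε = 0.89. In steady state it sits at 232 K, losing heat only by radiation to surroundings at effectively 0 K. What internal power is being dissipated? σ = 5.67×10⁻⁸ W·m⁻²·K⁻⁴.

P ≈ 898 W

Steady state: P = εσA T⁴.
A = 4πr² = 6.140 m²; T⁴ = (232)⁴ = 2.897×10⁹ K⁴.
P = 0.89 × 5.67×10⁻⁸ × 6.140 × 2.897×10⁹.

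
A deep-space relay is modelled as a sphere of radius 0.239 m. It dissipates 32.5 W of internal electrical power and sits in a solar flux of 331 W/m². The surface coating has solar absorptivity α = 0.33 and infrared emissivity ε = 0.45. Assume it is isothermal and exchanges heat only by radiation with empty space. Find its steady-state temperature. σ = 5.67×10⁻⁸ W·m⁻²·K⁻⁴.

T ≈ 231 K

At steady state, absorbed solar power + internal power = radiated power.
Absorbed: α·S·A_cross = 0.33·331·0.1795 = 19.60 W (cross-section πr²).
Total input = 19.60 + 32.5 = 52.10 W.
Radiated: εσ·A_surf·T⁴ with A_surf = 4πr² = 0.7178 m².
T⁴ = 52.10/(0.45·5.67×10⁻⁸·0.7178) = 2.845×10⁹ K⁴.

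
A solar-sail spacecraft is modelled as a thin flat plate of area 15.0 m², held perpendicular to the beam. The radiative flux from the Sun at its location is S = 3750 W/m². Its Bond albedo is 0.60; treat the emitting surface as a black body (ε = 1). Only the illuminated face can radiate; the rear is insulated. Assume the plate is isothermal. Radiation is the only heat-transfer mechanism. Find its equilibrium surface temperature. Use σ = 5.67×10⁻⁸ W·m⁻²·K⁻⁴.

T ≈ 403 K

At equilibrium, absorbed power = emitted power.
Absorbing cross-section = A = 15.00 m²; emitting surface = A = 15.00 m² (ratio 1).
(1−a)S·A_cross = εσ·A_surf·T⁴  ⇒  T⁴ = (1−a)S/(1σ).
T⁴ = 0.400·3750/(1·5.67×10⁻⁸) = 2.646×10¹⁰ K⁴.
T = (2.646×10¹⁰)^(1/4).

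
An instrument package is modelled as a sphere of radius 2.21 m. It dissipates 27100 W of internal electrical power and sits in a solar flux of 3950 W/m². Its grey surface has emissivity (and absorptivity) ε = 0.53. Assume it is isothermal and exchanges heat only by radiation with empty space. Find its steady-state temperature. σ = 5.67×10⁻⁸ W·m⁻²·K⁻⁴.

At steady state, absorbed solar power + internal power = radiated power.
Absorbed: α·S·A_cross = 0.53·3950·15.34 = 32120 W (cross-section πr²).
Total input = 32120 + 27100 = 59220 W.
Radiated: εσ·A_surf·T⁴ with A_surf = 4πr² = 61.38 m².
T⁴ = 59220/(0.53·5.67×10⁻⁸·61.38) = 3.211×10¹⁰ K⁴.

T ≈ 423 K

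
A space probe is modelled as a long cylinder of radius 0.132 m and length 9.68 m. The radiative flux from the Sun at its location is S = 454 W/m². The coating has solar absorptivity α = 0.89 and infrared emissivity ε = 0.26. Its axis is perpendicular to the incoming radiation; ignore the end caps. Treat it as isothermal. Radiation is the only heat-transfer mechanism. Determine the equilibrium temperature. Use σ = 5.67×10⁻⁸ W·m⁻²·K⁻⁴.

At equilibrium, absorbed power = emitted power.
Absorbing cross-section = 2rL = 2.556 m²; emitting surface = 2πrL = 8.028 m² (ratio π).
αS·A_cross = εσ·A_surf·T⁴  ⇒  T⁴ = αS/(ε·πσ).
T⁴ = 0.890·454/(0.26·π·5.67×10⁻⁸) = 8.724×10⁹ K⁴.
T = (8.724×10⁹)^(1/4).

T ≈ 306 K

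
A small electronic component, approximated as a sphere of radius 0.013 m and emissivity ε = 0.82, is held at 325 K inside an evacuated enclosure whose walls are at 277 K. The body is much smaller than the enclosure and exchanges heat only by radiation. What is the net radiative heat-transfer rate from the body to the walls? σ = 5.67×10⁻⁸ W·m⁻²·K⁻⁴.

For a small grey body in a large enclosure: P_net = εσA(T_body⁴ − T_wall⁴).
A = 4πr² = 0.002124 m²; T_body⁴ − T_wall⁴ = 1.116×10¹⁰ − 5.887×10⁹ = 5.269×10⁹ K⁴.
|P_net| = 0.82·5.67×10⁻⁸·0.002124·5.269×10⁹.

P_net ≈ 0.520 W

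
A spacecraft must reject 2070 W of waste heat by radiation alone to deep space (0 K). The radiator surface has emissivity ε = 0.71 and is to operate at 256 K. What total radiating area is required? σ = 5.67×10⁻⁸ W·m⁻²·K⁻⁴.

A ≈ 12.0 m²

P = εσA T⁴ ⇒ A = P/(εσT⁴).
T⁴ = 4.295×10⁹ K⁴.
A = 2070/(0.71 × 5.67×10⁻⁸ × 4.295×10⁹).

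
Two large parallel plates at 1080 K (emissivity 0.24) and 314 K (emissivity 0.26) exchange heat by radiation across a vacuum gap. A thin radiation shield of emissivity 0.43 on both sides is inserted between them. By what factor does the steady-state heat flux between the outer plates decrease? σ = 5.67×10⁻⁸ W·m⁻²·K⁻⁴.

Without shield: q₀ = σΔ(T⁴)/(1/ε₁+1/ε₂−1) with denominator 7.013.
With shield the two gaps are in series; the resistances add: (1/ε₁+1/ε_s−1)+(1/ε_s+1/ε₂−1) = 5.492+5.172 = 10.66.
Heat-flux ratio q₀/q = 10.66/7.013.

factor ≈ 1.52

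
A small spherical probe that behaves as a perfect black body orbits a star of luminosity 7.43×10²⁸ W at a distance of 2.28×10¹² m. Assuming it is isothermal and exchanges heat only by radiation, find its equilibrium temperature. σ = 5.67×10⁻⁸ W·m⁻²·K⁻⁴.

T ≈ 266 K

First find the stellar flux at distance d: S = L/(4πd²) = 7.43×10²⁸/(4π·(2.28×10¹²)²) = 1137 W/m².
For an isothermal sphere, absorbed (1−a)S·πr² = emitted σ·4πr²·T⁴, so T⁴ = (1−a)S/(4σ).
T⁴ = 1.00·1137/(4·5.67×10⁻⁸) = 5.015×10⁹ K⁴.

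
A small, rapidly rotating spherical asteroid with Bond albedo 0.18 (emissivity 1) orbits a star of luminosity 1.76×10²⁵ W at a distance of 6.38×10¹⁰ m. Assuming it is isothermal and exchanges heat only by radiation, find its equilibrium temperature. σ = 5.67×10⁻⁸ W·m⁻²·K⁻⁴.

First find the stellar flux at distance d: S = L/(4πd²) = 1.76×10²⁵/(4π·(6.38×10¹⁰)²) = 344.1 W/m².
For an isothermal sphere, absorbed (1−a)S·πr² = emitted σ·4πr²·T⁴, so T⁴ = (1−a)S/(4σ).
T⁴ = 0.820·344.1/(4·5.67×10⁻⁸) = 1.244×10⁹ K⁴.

T ≈ 188 K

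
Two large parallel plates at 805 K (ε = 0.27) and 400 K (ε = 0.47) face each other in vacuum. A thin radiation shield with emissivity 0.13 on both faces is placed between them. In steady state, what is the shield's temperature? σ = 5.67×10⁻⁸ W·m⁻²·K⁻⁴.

In steady state the net flux on the hot side equals that on the cold side.
σ(T₁⁴−T_s⁴)/D₁ = σ(T_s⁴−T₂⁴)/D₂, with D₁ = 1/ε₁+1/ε_s−1 = 10.40, D₂ = 1/ε_s+1/ε₂−1 = 8.820.
Solve for T_s⁴: T_s⁴ = (D₂·T₁⁴ + D₁·T₂⁴)/(D₁+D₂) = 2.066×10¹¹ K⁴.

T_s ≈ 674 K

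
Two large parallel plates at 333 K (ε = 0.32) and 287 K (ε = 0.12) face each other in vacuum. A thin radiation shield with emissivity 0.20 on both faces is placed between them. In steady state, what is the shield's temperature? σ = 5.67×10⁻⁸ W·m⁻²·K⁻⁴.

T_s ≈ 318 K

In steady state the net flux on the hot side equals that on the cold side.
σ(T₁⁴−T_s⁴)/D₁ = σ(T_s⁴−T₂⁴)/D₂, with D₁ = 1/ε₁+1/ε_s−1 = 7.125, D₂ = 1/ε_s+1/ε₂−1 = 12.33.
Solve for T_s⁴: T_s⁴ = (D₂·T₁⁴ + D₁·T₂⁴)/(D₁+D₂) = 1.028×10¹⁰ K⁴.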